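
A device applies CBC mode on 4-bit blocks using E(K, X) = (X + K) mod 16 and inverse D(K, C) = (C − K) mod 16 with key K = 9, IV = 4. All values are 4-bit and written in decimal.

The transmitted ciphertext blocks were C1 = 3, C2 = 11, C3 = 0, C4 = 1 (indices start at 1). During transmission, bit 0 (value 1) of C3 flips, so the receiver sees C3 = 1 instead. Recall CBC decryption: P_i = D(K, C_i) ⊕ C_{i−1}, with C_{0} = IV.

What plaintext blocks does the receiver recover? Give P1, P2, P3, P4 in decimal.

Only C3 changed, to 1. In CBC, a change in C_i garbles P_i and flips the same bit in P_{i+1}. Decrypting the received ciphertext:
P1: D(K, 3) = 10; 10 ⊕ 4 = 14.
P2: D(K, 11) = 2; 2 ⊕ 3 = 1.
P3: D(K, 1) = 8; 8 ⊕ 11 = 3.
P4: D(K, 1) = 8; 8 ⊕ 1 = 9.
Blocks that differ from the original plaintext: P3, P4.

P1 = 14, P2 = 1, P3 = 3, P4 = 9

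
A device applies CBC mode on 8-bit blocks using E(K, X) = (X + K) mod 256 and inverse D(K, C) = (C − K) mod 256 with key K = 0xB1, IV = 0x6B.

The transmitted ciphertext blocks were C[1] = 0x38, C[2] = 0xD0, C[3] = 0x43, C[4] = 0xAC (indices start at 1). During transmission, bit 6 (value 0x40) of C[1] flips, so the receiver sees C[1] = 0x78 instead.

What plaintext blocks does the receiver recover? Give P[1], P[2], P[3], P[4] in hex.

CBC decryption: P_i = D(K, C_i) ⊕ C_{i−1}, with C_{0} = IV.
Only C[1] changed, to 0x78. In CBC, a change in C_i garbles P_i and flips the same bit in P_{i+1}. Decrypting the received ciphertext:
P[1]: D(K, 0x78) = 0xC7; 0xC7 ⊕ 0x6B = 0xAC.
P[2]: D(K, 0xD0) = 0x1F; 0x1F ⊕ 0x78 = 0x67.
P[3]: D(K, 0x43) = 0x92; 0x92 ⊕ 0xD0 = 0x42.
P[4]: D(K, 0xAC) = 0xFB; 0xFB ⊕ 0x43 = 0xB8.
Blocks that differ from the original plaintext: P[1], P[2].

P[1] = 0xAC, P[2] = 0x67, P[3] = 0x42, P[4] = 0xB8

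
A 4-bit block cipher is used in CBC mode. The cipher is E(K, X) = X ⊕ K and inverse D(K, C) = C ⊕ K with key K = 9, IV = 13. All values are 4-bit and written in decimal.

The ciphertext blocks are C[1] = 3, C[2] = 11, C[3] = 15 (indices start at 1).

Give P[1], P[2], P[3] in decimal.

P[1] = 7, P[2] = 1, P[3] = 13

CBC decryption: P_i = D(K, C_i) ⊕ C_{i−1}, with C_{0} = IV.
P[1]: D(K, 3) = 10; 10 ⊕ 13 = 7.
P[2]: D(K, 11) = 2; 2 ⊕ 3 = 1.
P[3]: D(K, 15) = 6; 6 ⊕ 11 = 13.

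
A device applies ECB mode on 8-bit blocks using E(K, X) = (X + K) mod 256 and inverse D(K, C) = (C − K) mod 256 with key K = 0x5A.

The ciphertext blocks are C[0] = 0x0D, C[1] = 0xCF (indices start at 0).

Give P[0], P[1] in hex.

P[0] = 0xB3, P[1] = 0x75

ECB decryption: P_i = D(K, C_i).
P[0]: D(K, 0x0D) = 0xB3.
P[1]: D(K, 0xCF) = 0x75.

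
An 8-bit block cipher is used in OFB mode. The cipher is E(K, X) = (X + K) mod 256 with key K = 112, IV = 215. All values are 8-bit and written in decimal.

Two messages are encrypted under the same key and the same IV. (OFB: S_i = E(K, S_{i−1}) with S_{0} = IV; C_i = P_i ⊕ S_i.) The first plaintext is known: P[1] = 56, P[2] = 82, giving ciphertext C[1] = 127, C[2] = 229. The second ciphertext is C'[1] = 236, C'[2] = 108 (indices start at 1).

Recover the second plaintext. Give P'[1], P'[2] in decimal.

P'[1] = 171, P'[2] = 219

In OFB with a reused IV, both messages share the same keystream S_i, so C_i ⊕ C'_i = P_i ⊕ P'_i and thus P'_i = P_i ⊕ C_i ⊕ C'_i.
P'[1]: 56 ⊕ 127 ⊕ 236 = 171.
P'[2]: 82 ⊕ 229 ⊕ 108 = 219.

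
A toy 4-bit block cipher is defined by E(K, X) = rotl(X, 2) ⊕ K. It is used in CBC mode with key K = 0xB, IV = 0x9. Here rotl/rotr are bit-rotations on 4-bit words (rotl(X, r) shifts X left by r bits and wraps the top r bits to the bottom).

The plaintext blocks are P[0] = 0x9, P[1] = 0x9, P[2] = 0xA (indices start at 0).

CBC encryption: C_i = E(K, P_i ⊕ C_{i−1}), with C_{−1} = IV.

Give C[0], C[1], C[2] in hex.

C[0]: P[0] ⊕ 0x9 = 0x0; E(K, 0x0) = 0xB.
C[1]: P[1] ⊕ 0xB = 0x2; E(K, 0x2) = 0x3.
C[2]: P[2] ⊕ 0x3 = 0x9; E(K, 0x9) = 0xD.

C[0] = 0xB, C[1] = 0x3, C[2] = 0xD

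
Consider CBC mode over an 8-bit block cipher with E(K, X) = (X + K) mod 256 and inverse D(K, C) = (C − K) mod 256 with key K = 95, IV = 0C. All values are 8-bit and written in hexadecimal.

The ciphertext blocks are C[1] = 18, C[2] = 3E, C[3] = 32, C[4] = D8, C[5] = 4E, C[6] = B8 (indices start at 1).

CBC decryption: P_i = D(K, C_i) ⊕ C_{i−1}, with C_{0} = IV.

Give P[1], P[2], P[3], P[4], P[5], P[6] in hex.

P[1]: D(K, 18) = 83; 83 ⊕ 0C = 8F.
P[2]: D(K, 3E) = A9; A9 ⊕ 18 = B1.
P[3]: D(K, 32) = 9D; 9D ⊕ 3E = A3.
P[4]: D(K, D8) = 43; 43 ⊕ 32 = 71.
P[5]: D(K, 4E) = B9; B9 ⊕ D8 = 61.
P[6]: D(K, B8) = 23; 23 ⊕ 4E = 6D.

P[1] = 8F, P[2] = B1, P[3] = A3, P[4] = 71, P[5] = 61, P[6] = 6D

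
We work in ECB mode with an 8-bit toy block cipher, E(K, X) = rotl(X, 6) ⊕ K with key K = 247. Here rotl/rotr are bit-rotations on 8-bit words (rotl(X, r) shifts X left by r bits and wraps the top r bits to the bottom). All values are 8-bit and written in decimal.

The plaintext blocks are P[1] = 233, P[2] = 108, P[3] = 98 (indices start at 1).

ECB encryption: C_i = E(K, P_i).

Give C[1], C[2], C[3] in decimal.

C[1] = 141, C[2] = 236, C[3] = 111

C[1]: E(K, 233) = 141.
C[2]: E(K, 108) = 236.
C[3]: E(K, 98) = 111.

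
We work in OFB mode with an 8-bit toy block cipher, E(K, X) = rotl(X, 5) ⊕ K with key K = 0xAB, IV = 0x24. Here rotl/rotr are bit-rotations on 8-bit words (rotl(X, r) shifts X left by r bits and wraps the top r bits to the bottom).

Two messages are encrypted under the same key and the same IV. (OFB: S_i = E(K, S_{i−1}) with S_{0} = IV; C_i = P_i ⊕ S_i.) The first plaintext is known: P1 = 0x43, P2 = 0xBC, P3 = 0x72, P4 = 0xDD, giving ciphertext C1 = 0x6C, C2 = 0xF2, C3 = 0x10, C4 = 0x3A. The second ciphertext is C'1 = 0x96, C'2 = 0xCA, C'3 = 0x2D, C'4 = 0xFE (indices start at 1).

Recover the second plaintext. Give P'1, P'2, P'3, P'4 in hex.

P'1 = 0xB9, P'2 = 0x84, P'3 = 0x4F, P'4 = 0x19

In OFB with a reused IV, both messages share the same keystream S_i, so C_i ⊕ C'_i = P_i ⊕ P'_i and thus P'_i = P_i ⊕ C_i ⊕ C'_i.
P'1: 0x43 ⊕ 0x6C ⊕ 0x96 = 0xB9.
P'2: 0xBC ⊕ 0xF2 ⊕ 0xCA = 0x84.
P'3: 0x72 ⊕ 0x10 ⊕ 0x2D = 0x4F.
P'4: 0xDD ⊕ 0x3A ⊕ 0xFE = 0x19.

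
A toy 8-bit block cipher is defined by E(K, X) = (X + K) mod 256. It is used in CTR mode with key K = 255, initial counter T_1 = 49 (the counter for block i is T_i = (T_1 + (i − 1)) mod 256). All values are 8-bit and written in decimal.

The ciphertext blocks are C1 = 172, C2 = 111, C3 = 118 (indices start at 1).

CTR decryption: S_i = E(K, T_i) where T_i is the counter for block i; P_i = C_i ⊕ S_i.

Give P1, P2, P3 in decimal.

P1: T = 49, S = E(K, T) = 48; 172 ⊕ 48 = 156.
P2: T = 50, S = E(K, T) = 49; 111 ⊕ 49 = 94.
P3: T = 51, S = E(K, T) = 50; 118 ⊕ 50 = 68.

P1 = 156, P2 = 94, P3 = 68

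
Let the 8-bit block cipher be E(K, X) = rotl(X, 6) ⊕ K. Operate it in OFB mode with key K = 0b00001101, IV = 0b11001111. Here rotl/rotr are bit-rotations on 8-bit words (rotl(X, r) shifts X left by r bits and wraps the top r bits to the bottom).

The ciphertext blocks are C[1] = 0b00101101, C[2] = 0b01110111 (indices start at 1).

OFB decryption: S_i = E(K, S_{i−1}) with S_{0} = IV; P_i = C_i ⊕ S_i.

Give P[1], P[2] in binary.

P[1]: S = E(K, 0b11001111) = 0b11111110; 0b00101101 ⊕ 0b11111110 = 0b11010011.
P[2]: S = E(K, 0b11111110) = 0b10110010; 0b01110111 ⊕ 0b10110010 = 0b11000101.

P[1] = 0b11010011, P[2] = 0b11000101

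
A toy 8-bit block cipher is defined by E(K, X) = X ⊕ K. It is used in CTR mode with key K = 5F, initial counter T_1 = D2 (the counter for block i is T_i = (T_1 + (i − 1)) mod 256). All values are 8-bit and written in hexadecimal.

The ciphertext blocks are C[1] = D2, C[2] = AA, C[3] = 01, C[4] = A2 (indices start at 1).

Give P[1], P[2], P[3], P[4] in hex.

CTR decryption: S_i = E(K, T_i) where T_i is the counter for block i; P_i = C_i ⊕ S_i.
P[1]: T = D2, S = E(K, T) = 8D; D2 ⊕ 8D = 5F.
P[2]: T = D3, S = E(K, T) = 8C; AA ⊕ 8C = 26.
P[3]: T = D4, S = E(K, T) = 8B; 01 ⊕ 8B = 8A.
P[4]: T = D5, S = E(K, T) = 8A; A2 ⊕ 8A = 28.

P[1] = 5F, P[2] = 26, P[3] = 8A, P[4] = 28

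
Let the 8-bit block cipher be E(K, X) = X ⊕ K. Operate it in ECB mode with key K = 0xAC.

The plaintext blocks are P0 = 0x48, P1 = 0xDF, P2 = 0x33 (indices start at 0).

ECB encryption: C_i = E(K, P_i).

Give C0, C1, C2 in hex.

C0 = 0xE4, C1 = 0x73, C2 = 0x9F

C0: E(K, 0x48) = 0xE4.
C1: E(K, 0xDF) = 0x73.
C2: E(K, 0x33) = 0x9F.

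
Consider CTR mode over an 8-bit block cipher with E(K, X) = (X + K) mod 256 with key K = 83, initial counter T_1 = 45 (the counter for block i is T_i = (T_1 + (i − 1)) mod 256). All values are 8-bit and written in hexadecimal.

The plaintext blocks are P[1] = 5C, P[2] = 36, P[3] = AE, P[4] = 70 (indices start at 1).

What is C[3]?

C[3] = 64

CTR encryption: S_i = E(K, T_i) where T_i is the counter for block i; C_i = P_i ⊕ S_i.
C[1]: T = 45, S = E(K, T) = C8; 5C ⊕ C8 = 94.
C[2]: T = 46, S = E(K, T) = C9; 36 ⊕ C9 = FF.
C[3]: T = 47, S = E(K, T) = CA; AE ⊕ CA = 64.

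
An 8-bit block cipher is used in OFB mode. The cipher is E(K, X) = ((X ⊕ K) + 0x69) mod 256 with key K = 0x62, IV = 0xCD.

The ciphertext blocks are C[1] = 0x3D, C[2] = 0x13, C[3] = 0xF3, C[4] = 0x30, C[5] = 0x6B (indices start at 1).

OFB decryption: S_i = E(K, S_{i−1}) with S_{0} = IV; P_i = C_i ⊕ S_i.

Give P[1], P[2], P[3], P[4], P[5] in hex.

P[1]: S = E(K, 0xCD) = 0x18; 0x3D ⊕ 0x18 = 0x25.
P[2]: S = E(K, 0x18) = 0xE3; 0x13 ⊕ 0xE3 = 0xF0.
P[3]: S = E(K, 0xE3) = 0xEA; 0xF3 ⊕ 0xEA = 0x19.
P[4]: S = E(K, 0xEA) = 0xF1; 0x30 ⊕ 0xF1 = 0xC1.
P[5]: S = E(K, 0xF1) = 0xFC; 0x6B ⊕ 0xFC = 0x97.

P[1] = 0x25, P[2] = 0xF0, P[3] = 0x19, P[4] = 0xC1, P[5] = 0x97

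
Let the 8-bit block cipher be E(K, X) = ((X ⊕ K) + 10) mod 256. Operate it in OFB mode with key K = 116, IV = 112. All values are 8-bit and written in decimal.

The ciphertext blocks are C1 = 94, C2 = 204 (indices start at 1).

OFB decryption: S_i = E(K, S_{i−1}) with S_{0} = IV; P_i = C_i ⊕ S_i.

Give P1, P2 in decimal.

P1 = 80, P2 = 72

P1: S = E(K, 112) = 14; 94 ⊕ 14 = 80.
P2: S = E(K, 14) = 132; 204 ⊕ 132 = 72.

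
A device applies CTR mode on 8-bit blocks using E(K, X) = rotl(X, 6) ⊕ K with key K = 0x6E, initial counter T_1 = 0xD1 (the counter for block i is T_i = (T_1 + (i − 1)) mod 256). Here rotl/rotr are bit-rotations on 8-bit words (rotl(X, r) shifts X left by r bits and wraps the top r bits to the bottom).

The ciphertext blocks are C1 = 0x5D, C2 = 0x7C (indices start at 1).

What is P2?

CTR decryption: S_i = E(K, T_i) where T_i is the counter for block i; P_i = C_i ⊕ S_i.
P2: T = 0xD2, S = E(K, T) = 0xDA; 0x7C ⊕ 0xDA = 0xA6.

P2 = 0xA6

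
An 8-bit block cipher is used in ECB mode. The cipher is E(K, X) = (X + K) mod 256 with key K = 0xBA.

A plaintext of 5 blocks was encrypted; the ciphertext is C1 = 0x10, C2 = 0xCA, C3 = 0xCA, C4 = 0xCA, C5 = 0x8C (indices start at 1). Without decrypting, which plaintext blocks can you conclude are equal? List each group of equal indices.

P2 = P3 = P4

ECB encrypts each block independently with the same key, so equal ciphertext blocks imply equal plaintext blocks.
C2 = C3 = C4 = 0xCA, so P2 = P3 = P4.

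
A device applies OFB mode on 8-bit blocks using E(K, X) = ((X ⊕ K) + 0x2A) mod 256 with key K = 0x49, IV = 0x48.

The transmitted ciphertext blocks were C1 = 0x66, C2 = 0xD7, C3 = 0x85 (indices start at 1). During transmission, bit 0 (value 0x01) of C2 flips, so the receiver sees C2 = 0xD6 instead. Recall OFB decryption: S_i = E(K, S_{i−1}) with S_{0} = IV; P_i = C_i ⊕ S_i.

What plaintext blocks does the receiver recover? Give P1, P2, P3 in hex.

P1 = 0x4D, P2 = 0x5A, P3 = 0x6A

Only C2 changed, to 0xD6. In OFB, a change in C_i flips the same bit in P_i only; the keystream is unaffected. Decrypting the received ciphertext:
P1: S = E(K, 0x48) = 0x2B; 0x66 ⊕ 0x2B = 0x4D.
P2: S = E(K, 0x2B) = 0x8C; 0xD6 ⊕ 0x8C = 0x5A.
P3: S = E(K, 0x8C) = 0xEF; 0x85 ⊕ 0xEF = 0x6A.
Blocks that differ from the original plaintext: P2.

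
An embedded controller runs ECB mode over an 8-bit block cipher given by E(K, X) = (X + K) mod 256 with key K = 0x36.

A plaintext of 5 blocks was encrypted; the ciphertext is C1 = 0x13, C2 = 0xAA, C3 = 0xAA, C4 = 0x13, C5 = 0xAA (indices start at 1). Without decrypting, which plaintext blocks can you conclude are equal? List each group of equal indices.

P1 = P4; P2 = P3 = P5

ECB encrypts each block independently with the same key, so equal ciphertext blocks imply equal plaintext blocks.
C1 = C4 = 0x13, so P1 = P4.
C2 = C3 = C5 = 0xAA, so P2 = P3 = P5.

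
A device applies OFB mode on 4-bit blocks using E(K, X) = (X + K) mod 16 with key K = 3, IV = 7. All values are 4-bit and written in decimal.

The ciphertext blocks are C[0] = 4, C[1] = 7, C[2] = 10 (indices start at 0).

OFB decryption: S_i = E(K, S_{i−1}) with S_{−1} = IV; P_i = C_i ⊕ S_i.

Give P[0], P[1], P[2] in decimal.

P[0]: S = E(K, 7) = 10; 4 ⊕ 10 = 14.
P[1]: S = E(K, 10) = 13; 7 ⊕ 13 = 10.
P[2]: S = E(K, 13) = 0; 10 ⊕ 0 = 10.

P[0] = 14, P[1] = 10, P[2] = 10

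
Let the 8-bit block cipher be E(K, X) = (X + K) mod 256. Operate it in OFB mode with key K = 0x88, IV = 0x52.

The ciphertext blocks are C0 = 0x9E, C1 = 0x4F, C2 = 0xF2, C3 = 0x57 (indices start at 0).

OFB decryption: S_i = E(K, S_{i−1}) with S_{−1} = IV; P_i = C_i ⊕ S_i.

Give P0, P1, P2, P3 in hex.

P0: S = E(K, 0x52) = 0xDA; 0x9E ⊕ 0xDA = 0x44.
P1: S = E(K, 0xDA) = 0x62; 0x4F ⊕ 0x62 = 0x2D.
P2: S = E(K, 0x62) = 0xEA; 0xF2 ⊕ 0xEA = 0x18.
P3: S = E(K, 0xEA) = 0x72; 0x57 ⊕ 0x72 = 0x25.

P0 = 0x44, P1 = 0x2D, P2 = 0x18, P3 = 0x25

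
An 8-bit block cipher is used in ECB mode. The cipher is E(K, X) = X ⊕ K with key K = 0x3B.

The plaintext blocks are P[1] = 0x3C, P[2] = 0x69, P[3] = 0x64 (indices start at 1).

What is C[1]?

ECB encryption: C_i = E(K, P_i).
C[1]: E(K, 0x3C) = 0x07.

C[1] = 0x07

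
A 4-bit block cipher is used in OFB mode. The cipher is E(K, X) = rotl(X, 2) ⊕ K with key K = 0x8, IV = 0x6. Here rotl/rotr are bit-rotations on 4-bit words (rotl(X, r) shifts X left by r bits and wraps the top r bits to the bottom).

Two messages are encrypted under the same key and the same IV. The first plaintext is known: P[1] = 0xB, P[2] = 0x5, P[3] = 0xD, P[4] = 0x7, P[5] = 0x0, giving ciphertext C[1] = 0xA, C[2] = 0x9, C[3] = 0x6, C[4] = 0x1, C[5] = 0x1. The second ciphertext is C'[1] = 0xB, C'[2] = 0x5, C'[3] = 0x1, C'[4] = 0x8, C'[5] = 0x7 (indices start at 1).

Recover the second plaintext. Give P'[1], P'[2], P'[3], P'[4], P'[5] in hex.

In OFB with a reused IV, both messages share the same keystream S_i, so C_i ⊕ C'_i = P_i ⊕ P'_i and thus P'_i = P_i ⊕ C_i ⊕ C'_i.
P'[1]: 0xB ⊕ 0xA ⊕ 0xB = 0xA.
P'[2]: 0x5 ⊕ 0x9 ⊕ 0x5 = 0x9.
P'[3]: 0xD ⊕ 0x6 ⊕ 0x1 = 0xA.
P'[4]: 0x7 ⊕ 0x1 ⊕ 0x8 = 0xE.
P'[5]: 0x0 ⊕ 0x1 ⊕ 0x7 = 0x6.

P'[1] = 0xA, P'[2] = 0x9, P'[3] = 0xA, P'[4] = 0xE, P'[5] = 0x6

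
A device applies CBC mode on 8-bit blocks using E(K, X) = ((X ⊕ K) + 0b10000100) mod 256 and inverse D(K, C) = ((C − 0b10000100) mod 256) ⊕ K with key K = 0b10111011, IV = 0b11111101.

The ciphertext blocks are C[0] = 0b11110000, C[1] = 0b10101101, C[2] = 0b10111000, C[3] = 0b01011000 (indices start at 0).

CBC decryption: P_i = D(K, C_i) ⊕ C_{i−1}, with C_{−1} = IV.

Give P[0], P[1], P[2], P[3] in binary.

P[0]: D(K, 0b11110000) = 0b11010111; 0b11010111 ⊕ 0b11111101 = 0b00101010.
P[1]: D(K, 0b10101101) = 0b10010010; 0b10010010 ⊕ 0b11110000 = 0b01100010.
P[2]: D(K, 0b10111000) = 0b10001111; 0b10001111 ⊕ 0b10101101 = 0b00100010.
P[3]: D(K, 0b01011000) = 0b01101111; 0b01101111 ⊕ 0b10111000 = 0b11010111.

P[0] = 0b00101010, P[1] = 0b01100010, P[2] = 0b00100010, P[3] = 0b11010111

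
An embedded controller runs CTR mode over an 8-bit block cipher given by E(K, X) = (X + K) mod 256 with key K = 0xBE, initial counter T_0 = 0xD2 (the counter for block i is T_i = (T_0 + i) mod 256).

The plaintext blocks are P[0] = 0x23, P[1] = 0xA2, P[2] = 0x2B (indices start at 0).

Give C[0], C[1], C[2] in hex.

C[0] = 0xB3, C[1] = 0x33, C[2] = 0xB9

CTR encryption: S_i = E(K, T_i) where T_i is the counter for block i; C_i = P_i ⊕ S_i.
C[0]: T = 0xD2, S = E(K, T) = 0x90; 0x23 ⊕ 0x90 = 0xB3.
C[1]: T = 0xD3, S = E(K, T) = 0x91; 0xA2 ⊕ 0x91 = 0x33.
C[2]: T = 0xD4, S = E(K, T) = 0x92; 0x2B ⊕ 0x92 = 0xB9.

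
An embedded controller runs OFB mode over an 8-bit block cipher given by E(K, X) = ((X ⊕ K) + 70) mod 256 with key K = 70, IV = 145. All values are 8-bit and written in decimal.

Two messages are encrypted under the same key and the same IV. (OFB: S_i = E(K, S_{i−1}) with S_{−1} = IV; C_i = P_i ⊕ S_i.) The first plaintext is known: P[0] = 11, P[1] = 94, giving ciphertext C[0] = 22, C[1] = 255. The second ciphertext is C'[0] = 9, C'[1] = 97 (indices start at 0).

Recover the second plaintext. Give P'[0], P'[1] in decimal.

P'[0] = 20, P'[1] = 192

In OFB with a reused IV, both messages share the same keystream S_i, so C_i ⊕ C'_i = P_i ⊕ P'_i and thus P'_i = P_i ⊕ C_i ⊕ C'_i.
P'[0]: 11 ⊕ 22 ⊕ 9 = 20.
P'[1]: 94 ⊕ 255 ⊕ 97 = 192.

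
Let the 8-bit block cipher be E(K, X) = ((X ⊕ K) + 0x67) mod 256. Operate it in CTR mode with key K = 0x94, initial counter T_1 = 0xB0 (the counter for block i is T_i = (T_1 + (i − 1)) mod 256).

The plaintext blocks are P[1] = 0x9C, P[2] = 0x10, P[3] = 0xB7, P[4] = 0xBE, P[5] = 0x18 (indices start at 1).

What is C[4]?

CTR encryption: S_i = E(K, T_i) where T_i is the counter for block i; C_i = P_i ⊕ S_i.
C[1]: T = 0xB0, S = E(K, T) = 0x8B; 0x9C ⊕ 0x8B = 0x17.
C[2]: T = 0xB1, S = E(K, T) = 0x8C; 0x10 ⊕ 0x8C = 0x9C.
C[3]: T = 0xB2, S = E(K, T) = 0x8D; 0xB7 ⊕ 0x8D = 0x3A.
C[4]: T = 0xB3, S = E(K, T) = 0x8E; 0xBE ⊕ 0x8E = 0x30.

C[4] = 0x30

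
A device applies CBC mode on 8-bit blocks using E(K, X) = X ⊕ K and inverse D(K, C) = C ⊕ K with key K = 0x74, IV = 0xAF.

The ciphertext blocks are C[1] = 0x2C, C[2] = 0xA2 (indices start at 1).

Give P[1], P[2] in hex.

P[1] = 0xF7, P[2] = 0xFA

CBC decryption: P_i = D(K, C_i) ⊕ C_{i−1}, with C_{0} = IV.
P[1]: D(K, 0x2C) = 0x58; 0x58 ⊕ 0xAF = 0xF7.
P[2]: D(K, 0xA2) = 0xD6; 0xD6 ⊕ 0x2C = 0xFA.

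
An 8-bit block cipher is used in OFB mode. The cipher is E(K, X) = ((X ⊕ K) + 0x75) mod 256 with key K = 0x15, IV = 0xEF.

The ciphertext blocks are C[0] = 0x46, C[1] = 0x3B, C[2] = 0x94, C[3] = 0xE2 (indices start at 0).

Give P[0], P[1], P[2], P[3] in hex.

OFB decryption: S_i = E(K, S_{i−1}) with S_{−1} = IV; P_i = C_i ⊕ S_i.
P[0]: S = E(K, 0xEF) = 0x6F; 0x46 ⊕ 0x6F = 0x29.
P[1]: S = E(K, 0x6F) = 0xEF; 0x3B ⊕ 0xEF = 0xD4.
P[2]: S = E(K, 0xEF) = 0x6F; 0x94 ⊕ 0x6F = 0xFB.
P[3]: S = E(K, 0x6F) = 0xEF; 0xE2 ⊕ 0xEF = 0x0D.

P[0] = 0x29, P[1] = 0xD4, P[2] = 0xFB, P[3] = 0x0D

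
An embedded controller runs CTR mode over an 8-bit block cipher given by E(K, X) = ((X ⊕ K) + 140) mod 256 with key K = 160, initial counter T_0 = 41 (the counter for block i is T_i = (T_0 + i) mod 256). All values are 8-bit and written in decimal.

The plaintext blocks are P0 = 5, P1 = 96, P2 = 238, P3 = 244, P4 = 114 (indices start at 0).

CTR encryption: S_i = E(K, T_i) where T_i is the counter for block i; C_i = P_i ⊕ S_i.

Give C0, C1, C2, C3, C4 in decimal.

C0: T = 41, S = E(K, T) = 21; 5 ⊕ 21 = 16.
C1: T = 42, S = E(K, T) = 22; 96 ⊕ 22 = 118.
C2: T = 43, S = E(K, T) = 23; 238 ⊕ 23 = 249.
C3: T = 44, S = E(K, T) = 24; 244 ⊕ 24 = 236.
C4: T = 45, S = E(K, T) = 25; 114 ⊕ 25 = 107.

C0 = 16, C1 = 118, C2 = 249, C3 = 236, C4 = 107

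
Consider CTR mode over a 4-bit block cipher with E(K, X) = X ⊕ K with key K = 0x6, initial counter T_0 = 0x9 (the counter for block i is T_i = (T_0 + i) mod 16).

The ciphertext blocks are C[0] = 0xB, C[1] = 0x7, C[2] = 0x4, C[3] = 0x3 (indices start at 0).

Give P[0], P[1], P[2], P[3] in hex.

CTR decryption: S_i = E(K, T_i) where T_i is the counter for block i; P_i = C_i ⊕ S_i.
P[0]: T = 0x9, S = E(K, T) = 0xF; 0xB ⊕ 0xF = 0x4.
P[1]: T = 0xA, S = E(K, T) = 0xC; 0x7 ⊕ 0xC = 0xB.
P[2]: T = 0xB, S = E(K, T) = 0xD; 0x4 ⊕ 0xD = 0x9.
P[3]: T = 0xC, S = E(K, T) = 0xA; 0x3 ⊕ 0xA = 0x9.

P[0] = 0x4, P[1] = 0xB, P[2] = 0x9, P[3] = 0x9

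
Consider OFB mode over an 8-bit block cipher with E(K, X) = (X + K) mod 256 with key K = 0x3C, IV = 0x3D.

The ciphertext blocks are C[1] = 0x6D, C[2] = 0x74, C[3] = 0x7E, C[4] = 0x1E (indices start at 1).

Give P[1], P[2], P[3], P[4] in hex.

P[1] = 0x14, P[2] = 0xC1, P[3] = 0x8F, P[4] = 0x33

OFB decryption: S_i = E(K, S_{i−1}) with S_{0} = IV; P_i = C_i ⊕ S_i.
P[1]: S = E(K, 0x3D) = 0x79; 0x6D ⊕ 0x79 = 0x14.
P[2]: S = E(K, 0x79) = 0xB5; 0x74 ⊕ 0xB5 = 0xC1.
P[3]: S = E(K, 0xB5) = 0xF1; 0x7E ⊕ 0xF1 = 0x8F.
P[4]: S = E(K, 0xF1) = 0x2D; 0x1E ⊕ 0x2D = 0x33.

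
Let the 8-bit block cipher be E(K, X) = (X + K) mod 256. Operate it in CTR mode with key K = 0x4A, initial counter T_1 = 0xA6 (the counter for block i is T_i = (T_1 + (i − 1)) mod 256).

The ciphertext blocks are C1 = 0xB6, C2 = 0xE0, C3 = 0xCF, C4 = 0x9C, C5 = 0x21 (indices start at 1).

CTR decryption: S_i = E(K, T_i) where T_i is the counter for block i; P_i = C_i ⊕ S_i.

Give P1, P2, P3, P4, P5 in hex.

P1 = 0x46, P2 = 0x11, P3 = 0x3D, P4 = 0x6F, P5 = 0xD5

P1: T = 0xA6, S = E(K, T) = 0xF0; 0xB6 ⊕ 0xF0 = 0x46.
P2: T = 0xA7, S = E(K, T) = 0xF1; 0xE0 ⊕ 0xF1 = 0x11.
P3: T = 0xA8, S = E(K, T) = 0xF2; 0xCF ⊕ 0xF2 = 0x3D.
P4: T = 0xA9, S = E(K, T) = 0xF3; 0x9C ⊕ 0xF3 = 0x6F.
P5: T = 0xAA, S = E(K, T) = 0xF4; 0x21 ⊕ 0xF4 = 0xD5.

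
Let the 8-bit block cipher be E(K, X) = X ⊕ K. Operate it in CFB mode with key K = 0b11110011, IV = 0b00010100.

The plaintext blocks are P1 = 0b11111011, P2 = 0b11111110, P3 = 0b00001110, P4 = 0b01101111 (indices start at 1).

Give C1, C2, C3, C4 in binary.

C1 = 0b00011100, C2 = 0b00010001, C3 = 0b11101100, C4 = 0b01110000

CFB encryption: C_i = P_i ⊕ E(K, C_{i−1}), with C_{0} = IV.
C1: E(K, 0b00010100) = 0b11100111; 0b11111011 ⊕ 0b11100111 = 0b00011100.
C2: E(K, 0b00011100) = 0b11101111; 0b11111110 ⊕ 0b11101111 = 0b00010001.
C3: E(K, 0b00010001) = 0b11100010; 0b00001110 ⊕ 0b11100010 = 0b11101100.
C4: E(K, 0b11101100) = 0b00011111; 0b01101111 ⊕ 0b00011111 = 0b01110000.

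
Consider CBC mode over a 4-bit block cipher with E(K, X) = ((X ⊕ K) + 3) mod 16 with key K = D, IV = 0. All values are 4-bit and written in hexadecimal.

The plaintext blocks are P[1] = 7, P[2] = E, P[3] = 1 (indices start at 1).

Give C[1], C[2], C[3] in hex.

C[1] = D, C[2] = 1, C[3] = 0

CBC encryption: C_i = E(K, P_i ⊕ C_{i−1}), with C_{0} = IV.
C[1]: P[1] ⊕ 0 = 7; E(K, 7) = D.
C[2]: P[2] ⊕ D = 3; E(K, 3) = 1.
C[3]: P[3] ⊕ 1 = 0; E(K, 0) = 0.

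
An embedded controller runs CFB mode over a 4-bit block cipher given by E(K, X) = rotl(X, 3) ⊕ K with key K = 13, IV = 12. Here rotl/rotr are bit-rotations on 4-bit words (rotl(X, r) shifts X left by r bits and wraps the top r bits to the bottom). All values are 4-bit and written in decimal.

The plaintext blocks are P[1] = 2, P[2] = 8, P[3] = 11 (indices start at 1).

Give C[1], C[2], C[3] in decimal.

C[1] = 9, C[2] = 9, C[3] = 10

CFB encryption: C_i = P_i ⊕ E(K, C_{i−1}), with C_{0} = IV.
C[1]: E(K, 12) = 11; 2 ⊕ 11 = 9.
C[2]: E(K, 9) = 1; 8 ⊕ 1 = 9.
C[3]: E(K, 9) = 1; 11 ⊕ 1 = 10.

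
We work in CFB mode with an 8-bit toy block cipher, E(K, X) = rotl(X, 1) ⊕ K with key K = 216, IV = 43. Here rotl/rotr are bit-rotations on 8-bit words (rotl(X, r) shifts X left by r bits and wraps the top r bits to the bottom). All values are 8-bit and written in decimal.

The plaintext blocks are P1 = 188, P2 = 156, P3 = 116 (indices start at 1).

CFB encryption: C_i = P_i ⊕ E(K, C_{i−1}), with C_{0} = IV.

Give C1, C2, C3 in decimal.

C1 = 50, C2 = 32, C3 = 236

C1: E(K, 43) = 142; 188 ⊕ 142 = 50.
C2: E(K, 50) = 188; 156 ⊕ 188 = 32.
C3: E(K, 32) = 152; 116 ⊕ 152 = 236.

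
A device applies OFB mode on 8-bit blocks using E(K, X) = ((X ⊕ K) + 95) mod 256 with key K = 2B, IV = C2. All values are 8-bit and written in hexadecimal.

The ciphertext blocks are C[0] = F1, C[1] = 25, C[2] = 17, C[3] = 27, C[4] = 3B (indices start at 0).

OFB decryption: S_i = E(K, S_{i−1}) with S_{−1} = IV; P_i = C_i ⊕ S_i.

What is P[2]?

P[2] = 41

P[0]: S = E(K, C2) = 7E; F1 ⊕ 7E = 8F.
P[1]: S = E(K, 7E) = EA; 25 ⊕ EA = CF.
P[2]: S = E(K, EA) = 56; 17 ⊕ 56 = 41.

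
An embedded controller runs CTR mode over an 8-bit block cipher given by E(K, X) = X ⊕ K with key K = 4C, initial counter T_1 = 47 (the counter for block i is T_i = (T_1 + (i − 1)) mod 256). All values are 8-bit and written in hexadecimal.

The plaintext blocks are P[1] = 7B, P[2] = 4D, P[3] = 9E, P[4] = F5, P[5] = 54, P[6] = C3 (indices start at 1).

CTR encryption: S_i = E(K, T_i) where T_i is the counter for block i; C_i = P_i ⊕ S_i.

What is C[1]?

C[1] = 70

C[1]: T = 47, S = E(K, T) = 0B; 7B ⊕ 0B = 70.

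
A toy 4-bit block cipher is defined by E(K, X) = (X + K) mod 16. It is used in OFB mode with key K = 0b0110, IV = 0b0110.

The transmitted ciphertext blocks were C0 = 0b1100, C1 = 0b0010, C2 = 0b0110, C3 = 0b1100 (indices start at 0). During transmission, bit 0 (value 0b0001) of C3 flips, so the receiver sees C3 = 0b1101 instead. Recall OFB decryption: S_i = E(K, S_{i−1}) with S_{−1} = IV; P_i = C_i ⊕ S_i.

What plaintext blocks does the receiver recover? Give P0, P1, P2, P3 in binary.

P0 = 0b0000, P1 = 0b0000, P2 = 0b1110, P3 = 0b0011

Only C3 changed, to 0b1101. In OFB, a change in C_i flips the same bit in P_i only; the keystream is unaffected. Decrypting the received ciphertext:
P0: S = E(K, 0b0110) = 0b1100; 0b1100 ⊕ 0b1100 = 0b0000.
P1: S = E(K, 0b1100) = 0b0010; 0b0010 ⊕ 0b0010 = 0b0000.
P2: S = E(K, 0b0010) = 0b1000; 0b0110 ⊕ 0b1000 = 0b1110.
P3: S = E(K, 0b1000) = 0b1110; 0b1101 ⊕ 0b1110 = 0b0011.
Blocks that differ from the original plaintext: P3.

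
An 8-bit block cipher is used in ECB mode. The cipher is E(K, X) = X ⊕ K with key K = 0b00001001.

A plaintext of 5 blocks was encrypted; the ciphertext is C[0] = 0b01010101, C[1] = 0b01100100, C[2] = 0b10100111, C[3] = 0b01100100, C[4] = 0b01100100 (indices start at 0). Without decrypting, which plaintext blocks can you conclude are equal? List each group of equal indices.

P[1] = P[3] = P[4]

ECB encrypts each block independently with the same key, so equal ciphertext blocks imply equal plaintext blocks.
C[1] = C[3] = C[4] = 0b01100100, so P[1] = P[3] = P[4].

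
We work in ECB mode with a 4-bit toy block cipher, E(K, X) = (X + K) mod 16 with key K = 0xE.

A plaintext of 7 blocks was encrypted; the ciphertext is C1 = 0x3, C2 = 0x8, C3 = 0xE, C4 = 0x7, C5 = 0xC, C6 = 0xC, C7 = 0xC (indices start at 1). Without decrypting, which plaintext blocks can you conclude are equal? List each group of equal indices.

ECB encrypts each block independently with the same key, so equal ciphertext blocks imply equal plaintext blocks.
C5 = C6 = C7 = 0xC, so P5 = P6 = P7.

P5 = P6 = P7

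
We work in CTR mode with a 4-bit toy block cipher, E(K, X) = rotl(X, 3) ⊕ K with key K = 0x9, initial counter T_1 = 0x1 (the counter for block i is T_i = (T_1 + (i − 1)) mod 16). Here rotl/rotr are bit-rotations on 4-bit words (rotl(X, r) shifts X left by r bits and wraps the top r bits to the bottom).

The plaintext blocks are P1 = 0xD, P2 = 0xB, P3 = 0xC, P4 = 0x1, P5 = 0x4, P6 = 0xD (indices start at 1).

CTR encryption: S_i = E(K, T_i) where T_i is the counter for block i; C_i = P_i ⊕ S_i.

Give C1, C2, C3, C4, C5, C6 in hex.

C1: T = 0x1, S = E(K, T) = 0x1; 0xD ⊕ 0x1 = 0xC.
C2: T = 0x2, S = E(K, T) = 0x8; 0xB ⊕ 0x8 = 0x3.
C3: T = 0x3, S = E(K, T) = 0x0; 0xC ⊕ 0x0 = 0xC.
C4: T = 0x4, S = E(K, T) = 0xB; 0x1 ⊕ 0xB = 0xA.
C5: T = 0x5, S = E(K, T) = 0x3; 0x4 ⊕ 0x3 = 0x7.
C6: T = 0x6, S = E(K, T) = 0xA; 0xD ⊕ 0xA = 0x7.

C1 = 0xC, C2 = 0x3, C3 = 0xC, C4 = 0xA, C5 = 0x7, C6 = 0x7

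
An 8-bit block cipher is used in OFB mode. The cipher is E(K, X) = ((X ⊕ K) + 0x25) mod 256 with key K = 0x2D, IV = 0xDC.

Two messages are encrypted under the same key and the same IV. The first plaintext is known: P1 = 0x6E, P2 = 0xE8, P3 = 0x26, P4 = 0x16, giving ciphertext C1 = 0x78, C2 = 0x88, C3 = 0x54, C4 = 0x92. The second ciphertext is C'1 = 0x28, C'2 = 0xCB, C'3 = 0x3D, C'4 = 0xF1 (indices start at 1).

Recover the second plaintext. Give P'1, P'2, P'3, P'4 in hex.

P'1 = 0x3E, P'2 = 0xAB, P'3 = 0x4F, P'4 = 0x75

In OFB with a reused IV, both messages share the same keystream S_i, so C_i ⊕ C'_i = P_i ⊕ P'_i and thus P'_i = P_i ⊕ C_i ⊕ C'_i.
P'1: 0x6E ⊕ 0x78 ⊕ 0x28 = 0x3E.
P'2: 0xE8 ⊕ 0x88 ⊕ 0xCB = 0xAB.
P'3: 0x26 ⊕ 0x54 ⊕ 0x3D = 0x4F.
P'4: 0x16 ⊕ 0x92 ⊕ 0xF1 = 0x75.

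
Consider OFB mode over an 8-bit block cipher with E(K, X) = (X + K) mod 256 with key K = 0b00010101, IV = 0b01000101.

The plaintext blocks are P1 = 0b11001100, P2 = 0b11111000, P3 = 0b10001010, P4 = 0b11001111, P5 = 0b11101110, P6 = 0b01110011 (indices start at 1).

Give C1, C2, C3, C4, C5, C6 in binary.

OFB encryption: S_i = E(K, S_{i−1}) with S_{0} = IV; C_i = P_i ⊕ S_i.
C1: S = E(K, 0b01000101) = 0b01011010; 0b11001100 ⊕ 0b01011010 = 0b10010110.
C2: S = E(K, 0b01011010) = 0b01101111; 0b11111000 ⊕ 0b01101111 = 0b10010111.
C3: S = E(K, 0b01101111) = 0b10000100; 0b10001010 ⊕ 0b10000100 = 0b00001110.
C4: S = E(K, 0b10000100) = 0b10011001; 0b11001111 ⊕ 0b10011001 = 0b01010110.
C5: S = E(K, 0b10011001) = 0b10101110; 0b11101110 ⊕ 0b10101110 = 0b01000000.
C6: S = E(K, 0b10101110) = 0b11000011; 0b01110011 ⊕ 0b11000011 = 0b10110000.

C1 = 0b10010110, C2 = 0b10010111, C3 = 0b00001110, C4 = 0b01010110, C5 = 0b01000000, C6 = 0b10110000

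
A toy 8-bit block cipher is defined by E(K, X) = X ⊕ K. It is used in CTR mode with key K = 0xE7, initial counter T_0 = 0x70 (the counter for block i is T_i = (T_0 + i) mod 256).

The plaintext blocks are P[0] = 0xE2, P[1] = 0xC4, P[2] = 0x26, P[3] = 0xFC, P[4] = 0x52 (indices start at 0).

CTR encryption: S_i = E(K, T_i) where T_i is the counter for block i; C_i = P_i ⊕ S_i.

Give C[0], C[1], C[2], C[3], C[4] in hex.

C[0] = 0x75, C[1] = 0x52, C[2] = 0xB3, C[3] = 0x68, C[4] = 0xC1

C[0]: T = 0x70, S = E(K, T) = 0x97; 0xE2 ⊕ 0x97 = 0x75.
C[1]: T = 0x71, S = E(K, T) = 0x96; 0xC4 ⊕ 0x96 = 0x52.
C[2]: T = 0x72, S = E(K, T) = 0x95; 0x26 ⊕ 0x95 = 0xB3.
C[3]: T = 0x73, S = E(K, T) = 0x94; 0xFC ⊕ 0x94 = 0x68.
C[4]: T = 0x74, S = E(K, T) = 0x93; 0x52 ⊕ 0x93 = 0xC1.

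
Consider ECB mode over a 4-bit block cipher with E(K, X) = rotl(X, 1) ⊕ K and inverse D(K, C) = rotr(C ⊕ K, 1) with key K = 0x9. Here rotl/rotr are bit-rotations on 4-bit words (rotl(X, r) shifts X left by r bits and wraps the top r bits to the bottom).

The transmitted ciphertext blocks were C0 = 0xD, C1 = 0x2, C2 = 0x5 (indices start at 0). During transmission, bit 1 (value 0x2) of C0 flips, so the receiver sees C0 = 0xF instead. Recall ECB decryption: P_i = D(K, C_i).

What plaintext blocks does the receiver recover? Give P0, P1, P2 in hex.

Only C0 changed, to 0xF. In ECB, a change in C_i affects only P_i. Decrypting the received ciphertext:
P0: D(K, 0xF) = 0x3.
P1: D(K, 0x2) = 0xD.
P2: D(K, 0x5) = 0x6.
Blocks that differ from the original plaintext: P0.

P0 = 0x3, P1 = 0xD, P2 = 0x6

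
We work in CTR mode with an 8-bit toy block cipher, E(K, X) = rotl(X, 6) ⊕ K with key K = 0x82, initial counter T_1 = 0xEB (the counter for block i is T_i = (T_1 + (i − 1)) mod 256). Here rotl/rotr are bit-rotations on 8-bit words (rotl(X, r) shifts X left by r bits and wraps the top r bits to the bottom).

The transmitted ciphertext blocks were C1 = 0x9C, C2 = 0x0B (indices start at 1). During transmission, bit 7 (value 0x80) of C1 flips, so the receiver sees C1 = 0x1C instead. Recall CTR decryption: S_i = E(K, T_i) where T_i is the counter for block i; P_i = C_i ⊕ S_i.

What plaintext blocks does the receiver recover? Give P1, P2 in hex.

Only C1 changed, to 0x1C. In CTR, a change in C_i flips the same bit in P_i only; the keystream is unaffected. Decrypting the received ciphertext:
P1: T = 0xEB, S = E(K, T) = 0x78; 0x1C ⊕ 0x78 = 0x64.
P2: T = 0xEC, S = E(K, T) = 0xB9; 0x0B ⊕ 0xB9 = 0xB2.
Blocks that differ from the original plaintext: P1.

P1 = 0x64, P2 = 0xB2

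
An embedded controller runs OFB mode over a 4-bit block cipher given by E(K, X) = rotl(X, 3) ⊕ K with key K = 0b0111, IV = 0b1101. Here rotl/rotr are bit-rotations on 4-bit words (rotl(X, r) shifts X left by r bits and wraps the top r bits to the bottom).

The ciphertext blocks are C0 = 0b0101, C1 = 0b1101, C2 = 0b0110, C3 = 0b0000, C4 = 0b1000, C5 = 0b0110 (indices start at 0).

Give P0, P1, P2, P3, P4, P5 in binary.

OFB decryption: S_i = E(K, S_{i−1}) with S_{−1} = IV; P_i = C_i ⊕ S_i.
P0: S = E(K, 0b1101) = 0b1001; 0b0101 ⊕ 0b1001 = 0b1100.
P1: S = E(K, 0b1001) = 0b1011; 0b1101 ⊕ 0b1011 = 0b0110.
P2: S = E(K, 0b1011) = 0b1010; 0b0110 ⊕ 0b1010 = 0b1100.
P3: S = E(K, 0b1010) = 0b0010; 0b0000 ⊕ 0b0010 = 0b0010.
P4: S = E(K, 0b0010) = 0b0110; 0b1000 ⊕ 0b0110 = 0b1110.
P5: S = E(K, 0b0110) = 0b0100; 0b0110 ⊕ 0b0100 = 0b0010.

P0 = 0b1100, P1 = 0b0110, P2 = 0b1100, P3 = 0b0010, P4 = 0b1110, P5 = 0b0010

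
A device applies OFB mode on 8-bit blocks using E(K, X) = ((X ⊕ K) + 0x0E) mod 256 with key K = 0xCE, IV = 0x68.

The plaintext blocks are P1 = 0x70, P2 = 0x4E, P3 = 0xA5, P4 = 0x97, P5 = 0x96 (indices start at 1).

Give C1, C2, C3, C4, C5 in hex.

OFB encryption: S_i = E(K, S_{i−1}) with S_{0} = IV; C_i = P_i ⊕ S_i.
C1: S = E(K, 0x68) = 0xB4; 0x70 ⊕ 0xB4 = 0xC4.
C2: S = E(K, 0xB4) = 0x88; 0x4E ⊕ 0x88 = 0xC6.
C3: S = E(K, 0x88) = 0x54; 0xA5 ⊕ 0x54 = 0xF1.
C4: S = E(K, 0x54) = 0xA8; 0x97 ⊕ 0xA8 = 0x3F.
C5: S = E(K, 0xA8) = 0x74; 0x96 ⊕ 0x74 = 0xE2.

C1 = 0xC4, C2 = 0xC6, C3 = 0xF1, C4 = 0x3F, C5 = 0xE2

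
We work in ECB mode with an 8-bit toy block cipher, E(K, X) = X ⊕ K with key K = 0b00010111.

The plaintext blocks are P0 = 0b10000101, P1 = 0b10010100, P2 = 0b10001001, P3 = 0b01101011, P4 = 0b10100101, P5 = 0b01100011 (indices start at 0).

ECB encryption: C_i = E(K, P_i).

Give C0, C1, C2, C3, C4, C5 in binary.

C0 = 0b10010010, C1 = 0b10000011, C2 = 0b10011110, C3 = 0b01111100, C4 = 0b10110010, C5 = 0b01110100

C0: E(K, 0b10000101) = 0b10010010.
C1: E(K, 0b10010100) = 0b10000011.
C2: E(K, 0b10001001) = 0b10011110.
C3: E(K, 0b01101011) = 0b01111100.
C4: E(K, 0b10100101) = 0b10110010.
C5: E(K, 0b01100011) = 0b01110100.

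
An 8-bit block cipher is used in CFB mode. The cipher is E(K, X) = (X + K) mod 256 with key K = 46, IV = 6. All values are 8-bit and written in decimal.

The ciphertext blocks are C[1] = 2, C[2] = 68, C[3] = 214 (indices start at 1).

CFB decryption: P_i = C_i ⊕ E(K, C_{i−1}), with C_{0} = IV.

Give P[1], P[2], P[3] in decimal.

P[1] = 54, P[2] = 116, P[3] = 164

P[1]: E(K, 6) = 52; 2 ⊕ 52 = 54.
P[2]: E(K, 2) = 48; 68 ⊕ 48 = 116.
P[3]: E(K, 68) = 114; 214 ⊕ 114 = 164.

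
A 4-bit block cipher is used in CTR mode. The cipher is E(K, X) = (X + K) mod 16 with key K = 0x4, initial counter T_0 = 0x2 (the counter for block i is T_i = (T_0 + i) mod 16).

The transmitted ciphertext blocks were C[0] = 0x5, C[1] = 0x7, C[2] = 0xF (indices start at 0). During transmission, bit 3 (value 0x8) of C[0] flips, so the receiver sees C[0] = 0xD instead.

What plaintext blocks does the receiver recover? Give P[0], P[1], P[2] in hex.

CTR decryption: S_i = E(K, T_i) where T_i is the counter for block i; P_i = C_i ⊕ S_i.
Only C[0] changed, to 0xD. In CTR, a change in C_i flips the same bit in P_i only; the keystream is unaffected. Decrypting the received ciphertext:
P[0]: T = 0x2, S = E(K, T) = 0x6; 0xD ⊕ 0x6 = 0xB.
P[1]: T = 0x3, S = E(K, T) = 0x7; 0x7 ⊕ 0x7 = 0x0.
P[2]: T = 0x4, S = E(K, T) = 0x8; 0xF ⊕ 0x8 = 0x7.
Blocks that differ from the original plaintext: P[0].

P[0] = 0xB, P[1] = 0x0, P[2] = 0x7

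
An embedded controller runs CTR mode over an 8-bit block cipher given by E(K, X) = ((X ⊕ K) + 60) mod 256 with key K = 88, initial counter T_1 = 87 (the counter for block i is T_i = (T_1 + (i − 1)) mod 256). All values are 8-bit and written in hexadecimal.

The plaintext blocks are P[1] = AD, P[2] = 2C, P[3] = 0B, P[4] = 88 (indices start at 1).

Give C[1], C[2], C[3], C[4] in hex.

CTR encryption: S_i = E(K, T_i) where T_i is the counter for block i; C_i = P_i ⊕ S_i.
C[1]: T = 87, S = E(K, T) = 6F; AD ⊕ 6F = C2.
C[2]: T = 88, S = E(K, T) = 60; 2C ⊕ 60 = 4C.
C[3]: T = 89, S = E(K, T) = 61; 0B ⊕ 61 = 6A.
C[4]: T = 8A, S = E(K, T) = 62; 88 ⊕ 62 = EA.

C[1] = C2, C[2] = 4C, C[3] = 6A, C[4] = EA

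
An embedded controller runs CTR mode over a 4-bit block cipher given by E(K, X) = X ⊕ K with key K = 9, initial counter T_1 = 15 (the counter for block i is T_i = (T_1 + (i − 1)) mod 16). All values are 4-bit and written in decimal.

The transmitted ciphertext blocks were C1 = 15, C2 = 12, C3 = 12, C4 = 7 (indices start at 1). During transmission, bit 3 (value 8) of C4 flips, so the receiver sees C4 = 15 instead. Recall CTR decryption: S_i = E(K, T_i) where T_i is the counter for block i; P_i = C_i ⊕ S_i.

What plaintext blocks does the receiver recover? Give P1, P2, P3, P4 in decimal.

P1 = 9, P2 = 5, P3 = 4, P4 = 4

Only C4 changed, to 15. In CTR, a change in C_i flips the same bit in P_i only; the keystream is unaffected. Decrypting the received ciphertext:
P1: T = 15, S = E(K, T) = 6; 15 ⊕ 6 = 9.
P2: T = 0, S = E(K, T) = 9; 12 ⊕ 9 = 5.
P3: T = 1, S = E(K, T) = 8; 12 ⊕ 8 = 4.
P4: T = 2, S = E(K, T) = 11; 15 ⊕ 11 = 4.
Blocks that differ from the original plaintext: P4.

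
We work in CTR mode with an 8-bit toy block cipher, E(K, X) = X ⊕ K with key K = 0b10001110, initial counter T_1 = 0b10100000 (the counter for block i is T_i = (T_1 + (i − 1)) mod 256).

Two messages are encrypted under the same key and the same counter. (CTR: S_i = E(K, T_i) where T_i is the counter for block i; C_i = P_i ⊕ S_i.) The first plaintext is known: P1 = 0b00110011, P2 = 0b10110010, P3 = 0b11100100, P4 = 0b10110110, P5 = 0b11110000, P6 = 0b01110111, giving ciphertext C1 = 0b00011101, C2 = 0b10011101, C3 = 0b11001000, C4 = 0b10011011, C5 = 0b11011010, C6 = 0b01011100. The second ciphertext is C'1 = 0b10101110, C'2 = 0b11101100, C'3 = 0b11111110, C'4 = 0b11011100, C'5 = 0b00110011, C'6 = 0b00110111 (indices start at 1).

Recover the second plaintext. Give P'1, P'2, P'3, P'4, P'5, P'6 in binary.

P'1 = 0b10000000, P'2 = 0b11000011, P'3 = 0b11010010, P'4 = 0b11110001, P'5 = 0b00011001, P'6 = 0b00011100

In CTR with a reused counter, both messages share the same keystream S_i, so C_i ⊕ C'_i = P_i ⊕ P'_i and thus P'_i = P_i ⊕ C_i ⊕ C'_i.
P'1: 0b00110011 ⊕ 0b00011101 ⊕ 0b10101110 = 0b10000000.
P'2: 0b10110010 ⊕ 0b10011101 ⊕ 0b11101100 = 0b11000011.
P'3: 0b11100100 ⊕ 0b11001000 ⊕ 0b11111110 = 0b11010010.
P'4: 0b10110110 ⊕ 0b10011011 ⊕ 0b11011100 = 0b11110001.
P'5: 0b11110000 ⊕ 0b11011010 ⊕ 0b00110011 = 0b00011001.
P'6: 0b01110111 ⊕ 0b01011100 ⊕ 0b00110111 = 0b00011100.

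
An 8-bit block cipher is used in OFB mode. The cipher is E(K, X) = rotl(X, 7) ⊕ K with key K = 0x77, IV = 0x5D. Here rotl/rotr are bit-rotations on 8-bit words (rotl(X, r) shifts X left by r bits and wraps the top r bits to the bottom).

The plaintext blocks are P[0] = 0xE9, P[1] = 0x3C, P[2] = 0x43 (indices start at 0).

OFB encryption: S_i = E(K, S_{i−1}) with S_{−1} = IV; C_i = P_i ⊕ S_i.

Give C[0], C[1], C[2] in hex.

C[0]: S = E(K, 0x5D) = 0xD9; 0xE9 ⊕ 0xD9 = 0x30.
C[1]: S = E(K, 0xD9) = 0x9B; 0x3C ⊕ 0x9B = 0xA7.
C[2]: S = E(K, 0x9B) = 0xBA; 0x43 ⊕ 0xBA = 0xF9.

C[0] = 0x30, C[1] = 0xA7, C[2] = 0xF9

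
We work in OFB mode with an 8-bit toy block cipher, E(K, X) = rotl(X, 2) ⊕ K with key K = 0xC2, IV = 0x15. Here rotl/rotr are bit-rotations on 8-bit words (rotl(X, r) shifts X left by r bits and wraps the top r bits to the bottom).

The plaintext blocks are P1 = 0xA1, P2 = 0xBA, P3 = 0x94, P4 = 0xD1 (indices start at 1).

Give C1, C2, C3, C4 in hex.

OFB encryption: S_i = E(K, S_{i−1}) with S_{0} = IV; C_i = P_i ⊕ S_i.
C1: S = E(K, 0x15) = 0x96; 0xA1 ⊕ 0x96 = 0x37.
C2: S = E(K, 0x96) = 0x98; 0xBA ⊕ 0x98 = 0x22.
C3: S = E(K, 0x98) = 0xA0; 0x94 ⊕ 0xA0 = 0x34.
C4: S = E(K, 0xA0) = 0x40; 0xD1 ⊕ 0x40 = 0x91.

C1 = 0x37, C2 = 0x22, C3 = 0x34, C4 = 0x91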